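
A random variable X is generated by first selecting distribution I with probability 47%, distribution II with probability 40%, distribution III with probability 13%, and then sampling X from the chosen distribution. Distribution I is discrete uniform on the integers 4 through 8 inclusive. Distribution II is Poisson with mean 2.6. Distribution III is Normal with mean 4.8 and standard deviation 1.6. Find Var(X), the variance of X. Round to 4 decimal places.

4.8257

Per component, I: μ=6, E[X²]=38; II: μ=2.6, E[X²]=9.36; III: μ=4.8, E[X²]=25.6.
E[X] = 0.47·6 + 0.4·2.6 + 0.13·4.8 = 4.484.
E[X²] = 0.47·38 + 0.4·9.36 + 0.13·25.6 = 24.932.
Var(X) = E[X²] − (E[X])² = 24.932 − 20.1063 = 4.82574.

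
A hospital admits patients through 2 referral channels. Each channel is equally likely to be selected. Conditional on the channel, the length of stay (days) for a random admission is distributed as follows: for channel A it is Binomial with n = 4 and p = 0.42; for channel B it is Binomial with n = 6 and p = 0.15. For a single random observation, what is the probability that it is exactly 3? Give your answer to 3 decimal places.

Conditional on each channel, P(X = 3): A: 0.171884; B: 0.0414534.
By total probability, P(X = 3) = 0.5·0.171884 + 0.5·0.0414534 = 0.106669.

0.107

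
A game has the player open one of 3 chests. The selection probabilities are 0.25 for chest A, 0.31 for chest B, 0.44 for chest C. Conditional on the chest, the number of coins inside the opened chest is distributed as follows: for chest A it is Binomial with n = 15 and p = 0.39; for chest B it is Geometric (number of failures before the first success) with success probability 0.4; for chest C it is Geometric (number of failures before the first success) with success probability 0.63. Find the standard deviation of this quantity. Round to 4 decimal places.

2.6630

Per component, A: μ=5.85, E[X²]=37.791; B: μ=1.5, E[X²]=6; C: μ=0.587302, E[X²]=1.27715.
E[X] = 0.25·5.85 + 0.31·1.5 + 0.44·0.587302 = 2.18591.
E[X²] = 0.25·37.791 + 0.31·6 + 0.44·1.27715 = 11.8697.
Var(X) = E[X²] − (E[X])² = 11.8697 − 4.77821 = 7.09148.
SD(X) = √7.09148 = 2.66298.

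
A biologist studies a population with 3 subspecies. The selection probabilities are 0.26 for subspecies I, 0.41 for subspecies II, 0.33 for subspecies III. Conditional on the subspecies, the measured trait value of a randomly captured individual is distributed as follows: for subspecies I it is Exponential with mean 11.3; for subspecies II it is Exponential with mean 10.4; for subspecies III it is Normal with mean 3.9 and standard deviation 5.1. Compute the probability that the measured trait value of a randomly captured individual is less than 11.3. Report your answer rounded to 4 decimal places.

Conditional on each subspecies, P(X < 11.3): I: 0.632121; II: 0.662618; III: 0.926607.
By total probability, P(X < 11.3) = 0.26·0.632121 + 0.41·0.662618 + 0.33·0.926607 = 0.741805.

0.7418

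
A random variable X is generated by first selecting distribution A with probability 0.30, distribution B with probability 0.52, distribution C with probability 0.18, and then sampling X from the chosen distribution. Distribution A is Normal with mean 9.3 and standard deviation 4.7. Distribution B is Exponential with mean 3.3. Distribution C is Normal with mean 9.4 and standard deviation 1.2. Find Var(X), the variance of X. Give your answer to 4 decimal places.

21.6484

Per component, A: μ=9.3, E[X²]=108.58; B: μ=3.3, E[X²]=21.78; C: μ=9.4, E[X²]=89.8.
E[X] = 0.3·9.3 + 0.52·3.3 + 0.18·9.4 = 6.198.
E[X²] = 0.3·108.58 + 0.52·21.78 + 0.18·89.8 = 60.0636.
Var(X) = E[X²] − (E[X])² = 60.0636 − 38.4152 = 21.6484.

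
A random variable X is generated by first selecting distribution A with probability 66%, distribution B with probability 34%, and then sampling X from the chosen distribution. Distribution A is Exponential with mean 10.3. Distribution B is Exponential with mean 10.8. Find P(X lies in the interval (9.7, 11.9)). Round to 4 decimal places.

0.0750

Conditional on each component, P(9.7 < X < 11.9): A: 0.0749953; B: 0.075068.
By total probability, P(9.7 < X < 11.9) = 0.66·0.0749953 + 0.34·0.075068 = 0.07502.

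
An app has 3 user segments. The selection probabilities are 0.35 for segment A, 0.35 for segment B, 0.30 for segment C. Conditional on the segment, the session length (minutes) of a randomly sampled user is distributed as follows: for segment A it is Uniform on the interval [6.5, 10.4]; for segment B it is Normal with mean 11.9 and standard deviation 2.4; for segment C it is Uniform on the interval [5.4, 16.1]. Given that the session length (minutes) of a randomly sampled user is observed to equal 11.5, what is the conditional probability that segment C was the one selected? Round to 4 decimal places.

Likelihoods f(11.5 | ·): A: 0; B: 0.163933; C: 0.0934579.
Posterior ∝ prior × likelihood. Numerator for C: 0.3·0.0934579 = 0.0280374.
Normalizing constant: 0.35·0 + 0.35·0.163933 + 0.3·0.0934579 = 0.085414.
P(C | observation) = 0.0280374 / 0.085414 = 0.328253.

0.3283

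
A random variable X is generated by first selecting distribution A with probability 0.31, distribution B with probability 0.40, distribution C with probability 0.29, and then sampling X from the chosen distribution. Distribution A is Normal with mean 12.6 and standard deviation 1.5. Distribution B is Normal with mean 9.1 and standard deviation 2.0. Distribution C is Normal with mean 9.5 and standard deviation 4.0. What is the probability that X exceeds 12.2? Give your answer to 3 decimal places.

0.284

Conditional on each component, P(X > 12.2): A: 0.605137; B: 0.0605708; C: 0.249838.
By total probability, P(X > 12.2) = 0.31·0.605137 + 0.4·0.0605708 + 0.29·0.249838 = 0.284274.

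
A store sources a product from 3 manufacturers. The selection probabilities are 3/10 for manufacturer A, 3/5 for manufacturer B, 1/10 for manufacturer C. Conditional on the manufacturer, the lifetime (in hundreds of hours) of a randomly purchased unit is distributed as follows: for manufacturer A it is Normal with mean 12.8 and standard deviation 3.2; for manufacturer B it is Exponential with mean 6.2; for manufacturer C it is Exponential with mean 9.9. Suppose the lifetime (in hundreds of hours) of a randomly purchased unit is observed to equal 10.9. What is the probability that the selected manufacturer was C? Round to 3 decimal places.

0.065

Likelihoods f(10.9 | ·): A: 0.104522; B: 0.0278029; C: 0.0335894.
Posterior ∝ prior × likelihood. Numerator for C: 0.1·0.0335894 = 0.00335894.
Normalizing constant: 0.3·0.104522 + 0.6·0.0278029 + 0.1·0.0335894 = 0.0513973.
P(C | observation) = 0.00335894 / 0.0513973 = 0.0653525.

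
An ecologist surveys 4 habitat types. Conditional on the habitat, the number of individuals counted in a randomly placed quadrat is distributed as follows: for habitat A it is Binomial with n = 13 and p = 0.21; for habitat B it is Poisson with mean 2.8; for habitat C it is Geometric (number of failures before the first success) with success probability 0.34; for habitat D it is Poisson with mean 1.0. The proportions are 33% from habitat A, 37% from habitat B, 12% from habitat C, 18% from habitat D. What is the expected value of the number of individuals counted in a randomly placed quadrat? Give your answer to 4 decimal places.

2.3498

Component means — A: 2.73; B: 2.8; C: 1.94118; D: 1.
E[X] = 0.33·2.73 + 0.37·2.8 + 0.12·1.94118 + 0.18·1 = 2.34984.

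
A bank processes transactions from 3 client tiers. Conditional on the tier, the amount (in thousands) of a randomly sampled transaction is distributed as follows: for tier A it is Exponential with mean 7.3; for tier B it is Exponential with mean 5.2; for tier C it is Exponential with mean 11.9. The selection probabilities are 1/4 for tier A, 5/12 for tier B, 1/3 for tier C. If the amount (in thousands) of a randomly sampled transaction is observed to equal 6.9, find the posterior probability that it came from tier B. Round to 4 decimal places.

Likelihoods f(6.9 | ·): A: 0.0532328; B: 0.0510177; C: 0.0470582.
Posterior ∝ prior × likelihood. Numerator for B: 0.416667·0.0510177 = 0.0212574.
Normalizing constant: 0.25·0.0532328 + 0.416667·0.0510177 + 0.333333·0.0470582 = 0.0502517.
P(B | observation) = 0.0212574 / 0.0502517 = 0.423019.

0.4230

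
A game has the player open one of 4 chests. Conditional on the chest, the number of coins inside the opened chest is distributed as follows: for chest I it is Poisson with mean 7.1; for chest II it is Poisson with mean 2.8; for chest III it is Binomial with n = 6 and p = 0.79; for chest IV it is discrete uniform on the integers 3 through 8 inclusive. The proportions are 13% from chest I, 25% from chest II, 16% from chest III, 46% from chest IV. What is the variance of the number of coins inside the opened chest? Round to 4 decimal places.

5.0252

Per component, I: μ=7.1, E[X²]=57.51; II: μ=2.8, E[X²]=10.64; III: μ=4.74, E[X²]=23.463; IV: μ=5.5, E[X²]=33.1667.
E[X] = 0.13·7.1 + 0.25·2.8 + 0.16·4.74 + 0.46·5.5 = 4.9114.
E[X²] = 0.13·57.51 + 0.25·10.64 + 0.16·23.463 + 0.46·33.1667 = 29.147.
Var(X) = E[X²] − (E[X])² = 29.147 − 24.1218 = 5.0252.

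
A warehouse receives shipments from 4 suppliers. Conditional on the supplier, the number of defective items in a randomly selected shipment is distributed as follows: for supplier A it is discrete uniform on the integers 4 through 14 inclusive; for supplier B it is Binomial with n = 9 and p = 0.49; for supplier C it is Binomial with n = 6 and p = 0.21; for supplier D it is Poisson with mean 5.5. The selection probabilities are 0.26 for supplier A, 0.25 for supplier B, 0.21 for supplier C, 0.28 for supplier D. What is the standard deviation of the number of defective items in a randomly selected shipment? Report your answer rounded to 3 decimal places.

Per component, A: μ=9, E[X²]=91; B: μ=4.41, E[X²]=21.6972; C: μ=1.26, E[X²]=2.583; D: μ=5.5, E[X²]=35.75.
E[X] = 0.26·9 + 0.25·4.41 + 0.21·1.26 + 0.28·5.5 = 5.2471.
E[X²] = 0.26·91 + 0.25·21.6972 + 0.21·2.583 + 0.28·35.75 = 39.6367.
Var(X) = E[X²] − (E[X])² = 39.6367 − 27.5321 = 12.1047.
SD(X) = √12.1047 = 3.47918.

3.479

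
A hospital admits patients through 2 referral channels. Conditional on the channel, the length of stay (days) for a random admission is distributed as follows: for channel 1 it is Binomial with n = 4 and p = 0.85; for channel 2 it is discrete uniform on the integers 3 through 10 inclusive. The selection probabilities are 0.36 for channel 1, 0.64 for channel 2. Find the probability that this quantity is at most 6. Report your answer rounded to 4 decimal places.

Conditional on each channel, P(X ≤ 6): 1: 1; 2: 0.5.
By total probability, P(X ≤ 6) = 0.36·1 + 0.64·0.5 = 0.68.

0.6800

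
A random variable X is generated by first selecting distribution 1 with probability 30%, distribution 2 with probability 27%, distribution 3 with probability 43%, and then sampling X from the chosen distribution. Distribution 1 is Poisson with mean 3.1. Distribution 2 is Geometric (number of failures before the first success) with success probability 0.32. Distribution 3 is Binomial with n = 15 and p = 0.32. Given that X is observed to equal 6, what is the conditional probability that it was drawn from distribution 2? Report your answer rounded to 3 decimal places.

0.088

Likelihoods P(X=6 | ·): 1: 0.0555296; 2: 0.0316376; 3: 0.167064.
Posterior ∝ prior × likelihood. Numerator for 2: 0.27·0.0316376 = 0.00854215.
Normalizing constant: 0.3·0.0555296 + 0.27·0.0316376 + 0.43·0.167064 = 0.0970388.
P(2 | observation) = 0.00854215 / 0.0970388 = 0.0880282.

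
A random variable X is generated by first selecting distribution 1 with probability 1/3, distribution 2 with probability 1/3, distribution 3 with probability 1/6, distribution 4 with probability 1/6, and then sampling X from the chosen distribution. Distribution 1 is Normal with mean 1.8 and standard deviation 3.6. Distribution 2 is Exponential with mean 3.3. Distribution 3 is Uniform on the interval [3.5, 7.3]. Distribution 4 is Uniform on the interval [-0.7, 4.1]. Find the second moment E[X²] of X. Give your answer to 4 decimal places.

For each component E[X²] = Var + (mean)², giving 1: 16.2; 2: 21.78; 3: 30.3633; 4: 4.81.
Overall E[X²] = 0.333333·16.2 + 0.333333·21.78 + 0.166667·30.3633 + 0.166667·4.81 = 18.5222.

18.5222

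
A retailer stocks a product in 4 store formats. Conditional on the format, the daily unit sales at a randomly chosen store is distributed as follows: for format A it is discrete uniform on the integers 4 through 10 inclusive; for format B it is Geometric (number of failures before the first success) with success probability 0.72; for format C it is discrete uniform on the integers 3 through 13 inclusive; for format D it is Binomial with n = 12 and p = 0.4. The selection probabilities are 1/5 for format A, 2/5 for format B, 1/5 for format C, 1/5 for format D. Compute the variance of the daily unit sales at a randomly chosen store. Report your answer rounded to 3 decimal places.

Per component, A: μ=7, E[X²]=53; B: μ=0.388889, E[X²]=0.691358; C: μ=8, E[X²]=74; D: μ=4.8, E[X²]=25.92.
E[X] = 0.2·7 + 0.4·0.388889 + 0.2·8 + 0.2·4.8 = 4.11556.
E[X²] = 0.2·53 + 0.4·0.691358 + 0.2·74 + 0.2·25.92 = 30.8605.
Var(X) = E[X²] − (E[X])² = 30.8605 − 16.9378 = 13.9227.

13.923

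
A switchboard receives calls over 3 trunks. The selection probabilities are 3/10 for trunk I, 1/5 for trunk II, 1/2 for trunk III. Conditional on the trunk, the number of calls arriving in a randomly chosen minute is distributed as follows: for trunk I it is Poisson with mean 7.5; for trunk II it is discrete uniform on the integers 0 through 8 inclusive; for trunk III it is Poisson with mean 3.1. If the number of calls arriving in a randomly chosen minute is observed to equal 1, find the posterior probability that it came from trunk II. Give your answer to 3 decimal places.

0.238

Likelihoods P(X=1 | ·): I: 0.00414813; II: 0.111111; III: 0.139653.
Posterior ∝ prior × likelihood. Numerator for II: 0.2·0.111111 = 0.0222222.
Normalizing constant: 0.3·0.00414813 + 0.2·0.111111 + 0.5·0.139653 = 0.0932929.
P(II | observation) = 0.0222222 / 0.0932929 = 0.238198.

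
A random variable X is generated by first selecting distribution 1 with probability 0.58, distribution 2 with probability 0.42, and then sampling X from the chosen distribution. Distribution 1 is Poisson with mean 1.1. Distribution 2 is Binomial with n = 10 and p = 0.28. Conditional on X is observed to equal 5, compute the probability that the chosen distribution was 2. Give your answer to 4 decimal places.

Likelihoods P(X=5 | ·): 1: 0.00446744; 2: 0.0839176.
Posterior ∝ prior × likelihood. Numerator for 2: 0.42·0.0839176 = 0.0352454.
Normalizing constant: 0.58·0.00446744 + 0.42·0.0839176 = 0.0378365.
P(2 | observation) = 0.0352454 / 0.0378365 = 0.931518.

0.9315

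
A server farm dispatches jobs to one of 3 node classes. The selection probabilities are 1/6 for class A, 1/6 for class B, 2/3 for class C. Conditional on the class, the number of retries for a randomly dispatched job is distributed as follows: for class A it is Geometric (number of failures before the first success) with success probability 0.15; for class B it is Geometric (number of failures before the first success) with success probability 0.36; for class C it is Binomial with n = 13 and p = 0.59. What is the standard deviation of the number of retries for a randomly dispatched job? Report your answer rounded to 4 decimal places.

3.7336

Per component, A: μ=5.66667, E[X²]=69.8889; B: μ=1.77778, E[X²]=8.09877; C: μ=7.67, E[X²]=61.9736.
E[X] = 0.166667·5.66667 + 0.166667·1.77778 + 0.666667·7.67 = 6.35407.
E[X²] = 0.166667·69.8889 + 0.166667·8.09877 + 0.666667·61.9736 = 54.3137.
Var(X) = E[X²] − (E[X])² = 54.3137 − 40.3743 = 13.9394.
SD(X) = √13.9394 = 3.73355.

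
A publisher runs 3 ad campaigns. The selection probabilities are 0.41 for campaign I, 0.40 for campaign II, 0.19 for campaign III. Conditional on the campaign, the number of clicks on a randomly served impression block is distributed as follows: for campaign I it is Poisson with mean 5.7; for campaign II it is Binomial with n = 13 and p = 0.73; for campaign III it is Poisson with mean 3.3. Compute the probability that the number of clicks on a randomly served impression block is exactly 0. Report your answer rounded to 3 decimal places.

Conditional on each campaign, P(X = 0): I: 0.00334597; II: 4.05256e-08; III: 0.0368832.
By total probability, P(X = 0) = 0.41·0.00334597 + 0.4·4.05256e-08 + 0.19·0.0368832 = 0.00837966.

0.008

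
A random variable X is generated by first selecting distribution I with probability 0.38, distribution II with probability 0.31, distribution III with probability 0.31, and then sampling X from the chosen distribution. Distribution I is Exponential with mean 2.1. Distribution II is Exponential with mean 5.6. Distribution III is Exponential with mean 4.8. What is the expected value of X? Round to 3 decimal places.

Component means — I: 2.1; II: 5.6; III: 4.8.
E[X] = 0.38·2.1 + 0.31·5.6 + 0.31·4.8 = 4.022.

4.022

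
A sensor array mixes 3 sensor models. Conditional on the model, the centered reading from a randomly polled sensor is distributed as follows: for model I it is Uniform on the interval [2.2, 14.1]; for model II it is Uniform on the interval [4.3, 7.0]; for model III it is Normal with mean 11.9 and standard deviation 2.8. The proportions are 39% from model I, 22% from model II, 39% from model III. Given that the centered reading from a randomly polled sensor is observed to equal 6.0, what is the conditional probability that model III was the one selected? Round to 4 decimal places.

0.0502

Likelihoods f(6.0 | ·): I: 0.0840336; II: 0.37037; III: 0.0154742.
Posterior ∝ prior × likelihood. Numerator for III: 0.39·0.0154742 = 0.00603492.
Normalizing constant: 0.39·0.0840336 + 0.22·0.37037 + 0.39·0.0154742 = 0.12029.
P(III | observation) = 0.00603492 / 0.12029 = 0.05017.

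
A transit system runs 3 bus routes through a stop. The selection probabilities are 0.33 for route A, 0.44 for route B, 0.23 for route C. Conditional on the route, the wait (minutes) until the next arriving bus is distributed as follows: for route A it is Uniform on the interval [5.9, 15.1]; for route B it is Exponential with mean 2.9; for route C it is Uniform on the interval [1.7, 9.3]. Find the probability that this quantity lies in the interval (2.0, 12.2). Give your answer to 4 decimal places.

Conditional on each route, P(2.0 < X < 12.2): A: 0.684783; B: 0.486857; C: 0.960526.
By total probability, P(2.0 < X < 12.2) = 0.33·0.684783 + 0.44·0.486857 + 0.23·0.960526 = 0.661116.

0.6611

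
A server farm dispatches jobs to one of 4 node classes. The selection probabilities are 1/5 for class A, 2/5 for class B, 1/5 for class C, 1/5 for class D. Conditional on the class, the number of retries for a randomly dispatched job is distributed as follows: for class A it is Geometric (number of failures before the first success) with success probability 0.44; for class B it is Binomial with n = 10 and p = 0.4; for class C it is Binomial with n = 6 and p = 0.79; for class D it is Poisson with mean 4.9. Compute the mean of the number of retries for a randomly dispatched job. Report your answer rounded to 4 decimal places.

Component means — A: 1.27273; B: 4; C: 4.74; D: 4.9.
E[X] = 0.2·1.27273 + 0.4·4 + 0.2·4.74 + 0.2·4.9 = 3.78255.

3.7825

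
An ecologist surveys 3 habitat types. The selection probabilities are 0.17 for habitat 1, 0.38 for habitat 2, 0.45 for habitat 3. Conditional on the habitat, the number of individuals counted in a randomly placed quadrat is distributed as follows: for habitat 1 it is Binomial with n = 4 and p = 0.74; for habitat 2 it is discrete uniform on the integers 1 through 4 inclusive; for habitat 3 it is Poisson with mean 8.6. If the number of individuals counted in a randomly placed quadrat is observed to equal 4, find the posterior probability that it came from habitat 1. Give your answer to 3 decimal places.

0.309

Likelihoods P(X=4 | ·): 1: 0.299866; 2: 0.25; 3: 0.0419614.
Posterior ∝ prior × likelihood. Numerator for 1: 0.17·0.299866 = 0.0509772.
Normalizing constant: 0.17·0.299866 + 0.38·0.25 + 0.45·0.0419614 = 0.16486.
P(1 | observation) = 0.0509772 / 0.16486 = 0.309215.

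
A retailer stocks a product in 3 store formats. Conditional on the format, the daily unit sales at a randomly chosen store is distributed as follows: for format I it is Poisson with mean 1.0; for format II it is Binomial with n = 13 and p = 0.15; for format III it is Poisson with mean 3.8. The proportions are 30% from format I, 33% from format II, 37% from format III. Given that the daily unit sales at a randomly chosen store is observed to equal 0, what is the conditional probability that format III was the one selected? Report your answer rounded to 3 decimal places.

Likelihoods P(X=0 | ·): I: 0.367879; II: 0.120905; III: 0.0223708.
Posterior ∝ prior × likelihood. Numerator for III: 0.37·0.0223708 = 0.00827719.
Normalizing constant: 0.3·0.367879 + 0.33·0.120905 + 0.37·0.0223708 = 0.15854.
P(III | observation) = 0.00827719 / 0.15854 = 0.0522089.

0.052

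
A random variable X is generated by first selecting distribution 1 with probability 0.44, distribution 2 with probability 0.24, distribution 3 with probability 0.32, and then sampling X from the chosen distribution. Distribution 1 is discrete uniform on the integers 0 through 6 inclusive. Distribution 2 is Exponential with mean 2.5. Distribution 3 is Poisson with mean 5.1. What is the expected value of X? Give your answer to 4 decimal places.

Component means — 1: 3; 2: 2.5; 3: 5.1.
E[X] = 0.44·3 + 0.24·2.5 + 0.32·5.1 = 3.552.

3.5520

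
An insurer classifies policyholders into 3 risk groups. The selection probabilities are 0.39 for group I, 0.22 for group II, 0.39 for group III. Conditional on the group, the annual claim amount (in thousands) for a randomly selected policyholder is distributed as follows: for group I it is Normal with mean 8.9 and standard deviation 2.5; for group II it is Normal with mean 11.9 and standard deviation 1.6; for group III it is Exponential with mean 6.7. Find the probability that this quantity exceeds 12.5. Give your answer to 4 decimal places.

0.1674

Conditional on each group, P(X > 12.5): I: 0.0749337; II: 0.35383; III: 0.154792.
By total probability, P(X > 12.5) = 0.39·0.0749337 + 0.22·0.35383 + 0.39·0.154792 = 0.167436.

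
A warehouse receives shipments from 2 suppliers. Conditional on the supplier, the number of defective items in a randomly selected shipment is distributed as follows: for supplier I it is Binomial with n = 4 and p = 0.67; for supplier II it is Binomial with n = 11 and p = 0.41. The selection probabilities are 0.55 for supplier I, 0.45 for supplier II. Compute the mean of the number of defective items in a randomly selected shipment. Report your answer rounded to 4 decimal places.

3.5035

Component means — I: 2.68; II: 4.51.
E[X] = 0.55·2.68 + 0.45·4.51 = 3.5035.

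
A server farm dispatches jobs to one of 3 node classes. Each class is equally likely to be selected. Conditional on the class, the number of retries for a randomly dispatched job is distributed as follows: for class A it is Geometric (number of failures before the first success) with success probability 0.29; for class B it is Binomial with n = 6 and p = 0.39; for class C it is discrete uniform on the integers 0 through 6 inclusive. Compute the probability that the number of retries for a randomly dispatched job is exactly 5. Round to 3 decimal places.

Conditional on each class, P(X = 5): A: 0.0523227; B: 0.0330221; C: 0.142857.
By total probability, P(X = 5) = 0.333333·0.0523227 + 0.333333·0.0330221 + 0.333333·0.142857 = 0.0760673.

0.076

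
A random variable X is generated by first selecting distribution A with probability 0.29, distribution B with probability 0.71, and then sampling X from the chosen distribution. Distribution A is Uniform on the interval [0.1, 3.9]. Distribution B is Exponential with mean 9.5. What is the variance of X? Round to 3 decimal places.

Per component, A: μ=2, E[X²]=5.20333; B: μ=9.5, E[X²]=180.5.
E[X] = 0.29·2 + 0.71·9.5 = 7.325.
E[X²] = 0.29·5.20333 + 0.71·180.5 = 129.664.
Var(X) = E[X²] − (E[X])² = 129.664 − 53.6556 = 76.0083.

76.008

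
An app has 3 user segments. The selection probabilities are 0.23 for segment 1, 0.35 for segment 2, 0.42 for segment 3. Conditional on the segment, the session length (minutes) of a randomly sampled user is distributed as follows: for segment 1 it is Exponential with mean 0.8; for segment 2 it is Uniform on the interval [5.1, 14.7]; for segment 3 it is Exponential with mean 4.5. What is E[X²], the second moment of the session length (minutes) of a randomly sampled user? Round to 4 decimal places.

For each component E[X²] = Var + (mean)², giving 1: 1.28; 2: 105.69; 3: 40.5.
Overall E[X²] = 0.23·1.28 + 0.35·105.69 + 0.42·40.5 = 54.2959.

54.2959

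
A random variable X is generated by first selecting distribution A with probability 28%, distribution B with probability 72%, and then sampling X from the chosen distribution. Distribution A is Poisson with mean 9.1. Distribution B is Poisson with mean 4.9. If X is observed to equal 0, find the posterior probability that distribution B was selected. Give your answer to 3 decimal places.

0.994

Likelihoods P(X=0 | ·): A: 0.000111666; B: 0.00744658.
Posterior ∝ prior × likelihood. Numerator for B: 0.72·0.00744658 = 0.00536154.
Normalizing constant: 0.28·0.000111666 + 0.72·0.00744658 = 0.00539281.
P(B | observation) = 0.00536154 / 0.00539281 = 0.994202.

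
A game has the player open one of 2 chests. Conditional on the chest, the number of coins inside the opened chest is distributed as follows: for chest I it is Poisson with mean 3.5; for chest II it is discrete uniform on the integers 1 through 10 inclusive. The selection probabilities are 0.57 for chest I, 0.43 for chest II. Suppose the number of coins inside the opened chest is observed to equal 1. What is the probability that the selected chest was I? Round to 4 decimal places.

0.5835

Likelihoods P(X=1 | ·): I: 0.105691; II: 0.1.
Posterior ∝ prior × likelihood. Numerator for I: 0.57·0.105691 = 0.0602438.
Normalizing constant: 0.57·0.105691 + 0.43·0.1 = 0.103244.
P(I | observation) = 0.0602438 / 0.103244 = 0.58351.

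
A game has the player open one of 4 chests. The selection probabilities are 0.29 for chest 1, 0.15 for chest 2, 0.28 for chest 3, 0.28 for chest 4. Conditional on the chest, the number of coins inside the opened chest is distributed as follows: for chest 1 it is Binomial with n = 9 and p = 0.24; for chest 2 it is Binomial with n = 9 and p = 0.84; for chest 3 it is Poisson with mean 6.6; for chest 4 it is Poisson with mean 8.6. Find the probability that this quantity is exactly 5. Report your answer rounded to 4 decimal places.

0.0748

Conditional on each chest, P(X = 5): 1: 0.033472; 2: 0.034534; 3: 0.141969; 4: 0.0721736.
By total probability, P(X = 5) = 0.29·0.033472 + 0.15·0.034534 + 0.28·0.141969 + 0.28·0.0721736 = 0.074847.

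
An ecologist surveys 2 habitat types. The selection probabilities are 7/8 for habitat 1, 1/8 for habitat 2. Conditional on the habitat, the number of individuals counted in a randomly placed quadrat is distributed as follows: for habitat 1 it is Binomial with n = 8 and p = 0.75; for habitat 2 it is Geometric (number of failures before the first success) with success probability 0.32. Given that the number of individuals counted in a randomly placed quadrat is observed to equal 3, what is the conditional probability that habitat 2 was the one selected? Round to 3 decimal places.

Likelihoods P(X=3 | ·): 1: 0.0230713; 2: 0.100618.
Posterior ∝ prior × likelihood. Numerator for 2: 0.125·0.100618 = 0.0125773.
Normalizing constant: 0.875·0.0230713 + 0.125·0.100618 = 0.0327647.
P(2 | observation) = 0.0125773 / 0.0327647 = 0.383867.

0.384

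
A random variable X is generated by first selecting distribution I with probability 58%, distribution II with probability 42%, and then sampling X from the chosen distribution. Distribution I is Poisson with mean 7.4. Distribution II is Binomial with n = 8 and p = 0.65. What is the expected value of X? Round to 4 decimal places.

Component means — I: 7.4; II: 5.2.
E[X] = 0.58·7.4 + 0.42·5.2 = 6.476.

6.4760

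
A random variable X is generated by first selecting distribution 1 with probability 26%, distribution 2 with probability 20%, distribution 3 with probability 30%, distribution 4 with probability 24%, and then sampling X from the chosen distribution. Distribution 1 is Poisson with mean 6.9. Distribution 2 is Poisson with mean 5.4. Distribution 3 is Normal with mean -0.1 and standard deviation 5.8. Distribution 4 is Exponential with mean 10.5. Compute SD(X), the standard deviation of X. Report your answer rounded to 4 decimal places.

7.4382

Per component, 1: μ=6.9, E[X²]=54.51; 2: μ=5.4, E[X²]=34.56; 3: μ=-0.1, E[X²]=33.65; 4: μ=10.5, E[X²]=220.5.
E[X] = 0.26·6.9 + 0.2·5.4 + 0.3·-0.1 + 0.24·10.5 = 5.364.
E[X²] = 0.26·54.51 + 0.2·34.56 + 0.3·33.65 + 0.24·220.5 = 84.0996.
Var(X) = E[X²] − (E[X])² = 84.0996 − 28.7725 = 55.3271.
SD(X) = √55.3271 = 7.43822.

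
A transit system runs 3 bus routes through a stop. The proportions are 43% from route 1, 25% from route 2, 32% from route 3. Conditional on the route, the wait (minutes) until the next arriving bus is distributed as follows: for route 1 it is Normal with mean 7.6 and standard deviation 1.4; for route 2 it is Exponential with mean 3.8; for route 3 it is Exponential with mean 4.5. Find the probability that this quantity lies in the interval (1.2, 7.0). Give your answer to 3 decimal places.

0.464

Conditional on each route, P(1.2 < X < 7.0): 1: 0.334115; 2: 0.57073; 3: 0.554856.
By total probability, P(1.2 < X < 7.0) = 0.43·0.334115 + 0.25·0.57073 + 0.32·0.554856 = 0.463906.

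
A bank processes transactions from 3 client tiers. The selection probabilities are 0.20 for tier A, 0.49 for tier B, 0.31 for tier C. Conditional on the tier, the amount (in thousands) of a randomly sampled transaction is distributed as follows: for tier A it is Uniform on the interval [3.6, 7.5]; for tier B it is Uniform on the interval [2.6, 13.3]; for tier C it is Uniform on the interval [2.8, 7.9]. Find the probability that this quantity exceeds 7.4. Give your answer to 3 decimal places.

0.306

Conditional on each tier, P(X > 7.4): A: 0.025641; B: 0.551402; C: 0.0980392.
By total probability, P(X > 7.4) = 0.2·0.025641 + 0.49·0.551402 + 0.31·0.0980392 = 0.305707.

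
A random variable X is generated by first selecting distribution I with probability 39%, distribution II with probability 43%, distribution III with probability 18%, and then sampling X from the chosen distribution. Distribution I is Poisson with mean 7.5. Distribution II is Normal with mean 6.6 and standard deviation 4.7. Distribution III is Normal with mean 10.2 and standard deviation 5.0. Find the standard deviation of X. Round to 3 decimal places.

4.310

Per component, I: μ=7.5, E[X²]=63.75; II: μ=6.6, E[X²]=65.65; III: μ=10.2, E[X²]=129.04.
E[X] = 0.39·7.5 + 0.43·6.6 + 0.18·10.2 = 7.599.
E[X²] = 0.39·63.75 + 0.43·65.65 + 0.18·129.04 = 76.3192.
Var(X) = E[X²] − (E[X])² = 76.3192 − 57.7448 = 18.5744.
SD(X) = √18.5744 = 4.3098.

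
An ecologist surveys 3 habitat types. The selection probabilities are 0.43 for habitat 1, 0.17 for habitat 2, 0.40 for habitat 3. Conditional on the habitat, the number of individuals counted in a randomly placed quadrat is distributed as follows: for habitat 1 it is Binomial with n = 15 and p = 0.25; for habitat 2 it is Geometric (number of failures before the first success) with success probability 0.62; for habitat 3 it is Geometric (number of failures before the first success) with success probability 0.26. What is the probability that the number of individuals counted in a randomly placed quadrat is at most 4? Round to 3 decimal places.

Conditional on each habitat, P(X ≤ 4): 1: 0.686486; 2: 0.992076; 3: 0.778099.
By total probability, P(X ≤ 4) = 0.43·0.686486 + 0.17·0.992076 + 0.4·0.778099 = 0.775082.

0.775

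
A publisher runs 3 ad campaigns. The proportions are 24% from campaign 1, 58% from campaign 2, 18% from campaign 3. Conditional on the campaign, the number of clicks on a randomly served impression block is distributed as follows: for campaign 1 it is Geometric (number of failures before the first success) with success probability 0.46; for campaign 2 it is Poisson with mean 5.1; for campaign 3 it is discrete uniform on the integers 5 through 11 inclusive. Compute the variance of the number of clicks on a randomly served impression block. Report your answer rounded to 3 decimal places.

Per component, 1: μ=1.17391, E[X²]=3.93006; 2: μ=5.1, E[X²]=31.11; 3: μ=8, E[X²]=68.
E[X] = 0.24·1.17391 + 0.58·5.1 + 0.18·8 = 4.67974.
E[X²] = 0.24·3.93006 + 0.58·31.11 + 0.18·68 = 31.227.
Var(X) = E[X²] − (E[X])² = 31.227 − 21.9 = 9.32706.

9.327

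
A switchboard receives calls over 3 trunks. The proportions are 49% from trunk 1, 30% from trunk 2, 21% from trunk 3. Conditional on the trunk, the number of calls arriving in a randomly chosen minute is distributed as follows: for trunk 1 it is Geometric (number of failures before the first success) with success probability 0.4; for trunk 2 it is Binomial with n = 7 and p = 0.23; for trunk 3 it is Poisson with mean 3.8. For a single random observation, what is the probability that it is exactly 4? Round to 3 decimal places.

Conditional on each trunk, P(X = 4): 1: 0.05184; 2: 0.0447148; 3: 0.194359.
By total probability, P(X = 4) = 0.49·0.05184 + 0.3·0.0447148 + 0.21·0.194359 = 0.0796314.

0.080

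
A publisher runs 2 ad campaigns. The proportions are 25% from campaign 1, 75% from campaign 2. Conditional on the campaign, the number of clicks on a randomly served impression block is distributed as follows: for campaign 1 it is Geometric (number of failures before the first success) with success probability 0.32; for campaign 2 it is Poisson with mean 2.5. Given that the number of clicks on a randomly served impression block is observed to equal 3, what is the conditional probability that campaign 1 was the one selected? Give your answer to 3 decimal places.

0.136

Likelihoods P(X=3 | ·): 1: 0.100618; 2: 0.213763.
Posterior ∝ prior × likelihood. Numerator for 1: 0.25·0.100618 = 0.0251546.
Normalizing constant: 0.25·0.100618 + 0.75·0.213763 = 0.185477.
P(1 | observation) = 0.0251546 / 0.185477 = 0.135621.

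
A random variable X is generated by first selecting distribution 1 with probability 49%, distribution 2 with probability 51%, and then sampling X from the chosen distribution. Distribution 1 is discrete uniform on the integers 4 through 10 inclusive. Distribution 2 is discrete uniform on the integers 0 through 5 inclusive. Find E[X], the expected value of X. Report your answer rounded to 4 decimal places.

4.7050

Component means — 1: 7; 2: 2.5.
E[X] = 0.49·7 + 0.51·2.5 = 4.705.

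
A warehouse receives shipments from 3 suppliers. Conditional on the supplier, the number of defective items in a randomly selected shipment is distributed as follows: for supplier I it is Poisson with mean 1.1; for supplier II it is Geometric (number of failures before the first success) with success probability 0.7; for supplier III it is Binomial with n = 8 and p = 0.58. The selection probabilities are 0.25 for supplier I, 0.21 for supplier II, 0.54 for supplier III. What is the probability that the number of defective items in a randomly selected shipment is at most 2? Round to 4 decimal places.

0.4637

Conditional on each supplier, P(X ≤ 2): I: 0.900416; II: 0.973; III: 0.0633676.
By total probability, P(X ≤ 2) = 0.25·0.900416 + 0.21·0.973 + 0.54·0.0633676 = 0.463653.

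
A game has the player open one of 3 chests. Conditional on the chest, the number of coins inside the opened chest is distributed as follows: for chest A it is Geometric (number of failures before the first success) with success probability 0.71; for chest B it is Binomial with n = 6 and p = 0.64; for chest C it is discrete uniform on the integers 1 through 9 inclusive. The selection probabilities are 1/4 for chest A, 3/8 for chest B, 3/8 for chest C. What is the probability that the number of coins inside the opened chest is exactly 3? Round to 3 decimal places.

0.138

Conditional on each chest, P(X = 3): A: 0.0173162; B: 0.244612; C: 0.111111.
By total probability, P(X = 3) = 0.25·0.0173162 + 0.375·0.244612 + 0.375·0.111111 = 0.137725.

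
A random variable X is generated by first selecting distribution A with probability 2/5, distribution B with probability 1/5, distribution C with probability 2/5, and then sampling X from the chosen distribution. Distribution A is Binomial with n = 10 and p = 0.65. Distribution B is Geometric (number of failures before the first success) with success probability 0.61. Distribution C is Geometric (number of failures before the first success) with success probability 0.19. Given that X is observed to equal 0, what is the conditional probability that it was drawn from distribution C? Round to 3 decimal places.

0.384

Likelihoods P(X=0 | ·): A: 2.75855e-05; B: 0.61; C: 0.19.
Posterior ∝ prior × likelihood. Numerator for C: 0.4·0.19 = 0.076.
Normalizing constant: 0.4·2.75855e-05 + 0.2·0.61 + 0.4·0.19 = 0.198011.
P(C | observation) = 0.076 / 0.198011 = 0.383817.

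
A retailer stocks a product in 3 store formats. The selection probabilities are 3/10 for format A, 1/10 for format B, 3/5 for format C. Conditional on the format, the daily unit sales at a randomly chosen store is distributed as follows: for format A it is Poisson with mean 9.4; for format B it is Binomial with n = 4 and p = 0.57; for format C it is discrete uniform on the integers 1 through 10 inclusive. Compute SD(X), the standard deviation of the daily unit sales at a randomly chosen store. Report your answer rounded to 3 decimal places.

Per component, A: μ=9.4, E[X²]=97.76; B: μ=2.28, E[X²]=6.1788; C: μ=5.5, E[X²]=38.5.
E[X] = 0.3·9.4 + 0.1·2.28 + 0.6·5.5 = 6.348.
E[X²] = 0.3·97.76 + 0.1·6.1788 + 0.6·38.5 = 53.0459.
Var(X) = E[X²] − (E[X])² = 53.0459 − 40.2971 = 12.7488.
SD(X) = √12.7488 = 3.57054.

3.571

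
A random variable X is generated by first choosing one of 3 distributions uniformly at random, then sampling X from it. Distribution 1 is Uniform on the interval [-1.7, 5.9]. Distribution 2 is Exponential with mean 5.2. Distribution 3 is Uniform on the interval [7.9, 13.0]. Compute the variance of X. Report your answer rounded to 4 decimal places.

Per component, 1: μ=2.1, E[X²]=9.22333; 2: μ=5.2, E[X²]=54.08; 3: μ=10.45, E[X²]=111.37.
E[X] = 0.333333·2.1 + 0.333333·5.2 + 0.333333·10.45 = 5.91667.
E[X²] = 0.333333·9.22333 + 0.333333·54.08 + 0.333333·111.37 = 58.2244.
Var(X) = E[X²] − (E[X])² = 58.2244 − 35.0069 = 23.2175.

23.2175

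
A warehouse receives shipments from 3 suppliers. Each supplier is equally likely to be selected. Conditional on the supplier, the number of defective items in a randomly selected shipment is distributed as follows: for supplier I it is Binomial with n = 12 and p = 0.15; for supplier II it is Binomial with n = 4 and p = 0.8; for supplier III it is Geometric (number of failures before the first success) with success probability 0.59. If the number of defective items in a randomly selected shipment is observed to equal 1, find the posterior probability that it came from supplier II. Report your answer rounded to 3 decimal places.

0.045

Likelihoods P(X=1 | ·): I: 0.301218; II: 0.0256; III: 0.2419.
Posterior ∝ prior × likelihood. Numerator for II: 0.333333·0.0256 = 0.00853333.
Normalizing constant: 0.333333·0.301218 + 0.333333·0.0256 + 0.333333·0.2419 = 0.189573.
P(II | observation) = 0.00853333 / 0.189573 = 0.0450135.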